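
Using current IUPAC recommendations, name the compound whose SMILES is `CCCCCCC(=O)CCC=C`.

undec-1-en-5-one

The longest chain bearing the carbonyl and the multiple bond is 11 carbons long (undecane).
A ketone (C=O on an internal carbon) is the principal characteristic group, giving the suffix -one.
The chain contains a C=C double bond, so the unsaturation ending is -ene.
Choose the numbering such that numbering from this end puts the carbonyl group at C-5 rather than C-7.
This places the carbonyl at C-5; the double bond between C-1 and C-2.
Putting it together: undec-1-en-5-one.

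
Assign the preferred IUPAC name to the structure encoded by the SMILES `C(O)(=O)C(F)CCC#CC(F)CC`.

2,7-difluoronon-5-ynoic acid

The longest carbon chain that includes the –COOH group and the multiple bond has 9 carbons, so the parent hydride is nonane.
The highest-priority functional group is a carboxylic acid (terminal –COOH), so the name ends in -oic acid.
A C≡C triple bond in the chain gives the infix -yne-.
Number the chain so that the carboxylic acid carbon is C-1 by definition.
With this numbering: the triple bond between C-5 and C-6; fluoro groups at C-2 and C-7.
The name is 2,7-difluoronon-5-ynoic acid.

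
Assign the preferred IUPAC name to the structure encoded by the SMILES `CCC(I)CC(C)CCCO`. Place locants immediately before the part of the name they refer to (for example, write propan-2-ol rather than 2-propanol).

6-iodo-4-methyloctan-1-ol

The longest chain bearing the –OH group is 8 carbons long (octane).
An alcohol (–OH) is the principal characteristic group, giving the suffix -ol.
Choose the numbering such that numbering from this end puts the hydroxyl group at C-1 rather than C-8.
This places the hydroxyl at C-1; an iodo group at C-6; a methyl group at C-4.
The substituents are ordered alphabetically, ignoring any di-/tri- multipliers.
Putting it together: 6-iodo-4-methyloctan-1-ol.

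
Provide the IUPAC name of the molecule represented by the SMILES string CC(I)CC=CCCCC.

The longest carbon chain that includes the multiple bond has 9 carbons, so the parent hydride is nonane.
A C=C double bond in the chain gives the infix -ene-.
Number the chain so that numbering from this end puts the double bond at C-4 rather than C-5.
This places the double bond between C-4 and C-5; an iodo group at C-2.
Assembling the pieces gives 2-iodonon-4-ene.

2-iodonon-4-ene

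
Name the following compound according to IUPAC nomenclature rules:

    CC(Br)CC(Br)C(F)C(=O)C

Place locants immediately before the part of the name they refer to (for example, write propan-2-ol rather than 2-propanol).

4,6-dibromo-3-fluoroheptan-2-one

Counting along the main chain through the carbonyl gives 7 carbons: the parent is heptane.
A ketone (C=O on an internal carbon) is the principal characteristic group, giving the suffix -one.
Choose the numbering such that numbering from this end puts the carbonyl group at C-2 rather than C-6.
This places the carbonyl at C-2; bromo groups at C-4 and C-6; a fluoro group at C-3.
Substituent prefixes are cited in alphabetical order (multiplying prefixes like di-/tri- are ignored for ordering).
Putting it together: 4,6-dibromo-3-fluoroheptan-2-one.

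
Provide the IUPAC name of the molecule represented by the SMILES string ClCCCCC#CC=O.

7-chlorohept-2-ynal

The longest chain bearing the –CHO group and the multiple bond is 7 carbons long (heptane).
The principal characteristic group is an aldehyde (terminal –CHO), named with the suffix -al.
The chain contains a C≡C triple bond, so the unsaturation ending is -yne.
Number the chain so that the aldehyde carbon is C-1 by definition.
With this numbering: the triple bond between C-2 and C-3; a chloro group at C-7.
Assembling the pieces gives 7-chlorohept-2-ynal.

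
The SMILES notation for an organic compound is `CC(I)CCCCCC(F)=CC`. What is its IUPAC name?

Counting along the main chain through the multiple bond gives 10 carbons: the parent is decane.
The chain contains a C=C double bond, so the unsaturation ending is -ene.
The numbering direction is chosen so that numbering from this end puts the double bond at C-2 rather than C-8.
This places the double bond between C-2 and C-3; a fluoro group at C-3; an iodo group at C-9.
Prefixes are listed alphabetically: fluoro, iodo.
The name is 3-fluoro-9-iododec-2-ene.

3-fluoro-9-iododec-2-ene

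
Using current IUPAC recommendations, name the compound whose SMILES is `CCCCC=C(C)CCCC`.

The longest carbon chain that includes the multiple bond has 10 carbons, so the parent hydride is decane.
The chain contains a C=C double bond, so the unsaturation ending is -ene.
Number the chain so that the substituent locant set {5} is lower than {6} at the first point of difference.
With this numbering: the double bond between C-5 and C-6; a methyl group at C-5.
The name is 5-methyldec-5-ene.

5-methyldec-5-ene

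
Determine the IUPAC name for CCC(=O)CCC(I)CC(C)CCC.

6-iodo-8-methylundecan-3-one

Counting along the main chain through the carbonyl gives 11 carbons: the parent is undecane.
The highest-priority functional group is a ketone (C=O on an internal carbon), so the name ends in -one.
The numbering direction is chosen so that numbering from this end puts the carbonyl group at C-3 rather than C-9.
With this numbering: the carbonyl at C-3; an iodo group at C-6; a methyl group at C-8.
The substituents are ordered alphabetically, ignoring any di-/tri- multipliers.
The name is 6-iodo-8-methylundecan-3-one.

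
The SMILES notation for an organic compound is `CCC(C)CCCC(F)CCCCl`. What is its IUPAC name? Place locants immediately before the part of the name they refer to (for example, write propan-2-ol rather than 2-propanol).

The longest carbon chain is 10 atoms: the parent is decane.
The numbering direction is chosen so that the substituent locant set {1,4,8} is lower than {3,7,10} at the first point of difference.
With this numbering: a chloro group at C-1; a fluoro group at C-4; a methyl group at C-8.
Prefixes are listed alphabetically: chloro, fluoro, methyl.
The name is 1-chloro-4-fluoro-8-methyldecane.

1-chloro-4-fluoro-8-methyldecane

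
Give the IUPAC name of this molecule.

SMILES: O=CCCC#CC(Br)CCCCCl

6-bromo-10-chlorodec-4-ynal

The longest chain bearing the –CHO group and the multiple bond is 10 carbons long (decane).
The principal characteristic group is an aldehyde (terminal –CHO), named with the suffix -al.
There is one C≡C triple bond, indicated by the ending -yne.
Number the chain so that the aldehyde carbon is C-1 by definition.
With this numbering: the triple bond between C-4 and C-5; a bromo group at C-6; a chloro group at C-10.
Substituent prefixes are cited in alphabetical order (multiplying prefixes like di-/tri- are ignored for ordering).
Assembling the pieces gives 6-bromo-10-chlorodec-4-ynal.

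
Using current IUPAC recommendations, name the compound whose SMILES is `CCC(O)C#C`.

Counting along the main chain through the –OH group and the multiple bond gives 5 carbons: the parent is pentane.
An alcohol (–OH) is the principal characteristic group, giving the suffix -ol.
A C≡C triple bond in the chain gives the infix -yne-.
Choose the numbering such that numbering from this end puts the triple bond at C-1 rather than C-4.
With this numbering: the hydroxyl at C-3; the triple bond between C-1 and C-2.
The name is pent-1-yn-3-ol.

pent-1-yn-3-ol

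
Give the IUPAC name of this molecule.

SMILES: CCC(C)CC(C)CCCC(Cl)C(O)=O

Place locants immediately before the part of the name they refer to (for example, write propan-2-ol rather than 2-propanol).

2-chloro-6,8-dimethyldecanoic acid

Counting along the main chain through the –COOH group gives 10 carbons: the parent is decane.
A carboxylic acid (terminal –COOH) is the principal characteristic group, giving the suffix -oic acid.
Number the chain so that the carboxylic acid carbon is C-1 by definition.
That gives a chloro group at C-2; methyl groups at C-6 and C-8.
The substituents are ordered alphabetically, ignoring any di-/tri- multipliers.
Assembling the pieces gives 2-chloro-6,8-dimethyldecanoic acid.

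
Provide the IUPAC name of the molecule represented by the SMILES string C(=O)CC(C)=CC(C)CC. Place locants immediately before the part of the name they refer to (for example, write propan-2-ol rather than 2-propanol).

3,5-dimethylhept-3-enal

The longest carbon chain that includes the –CHO group and the multiple bond has 7 carbons, so the parent hydride is heptane.
The principal characteristic group is an aldehyde (terminal –CHO), named with the suffix -al.
The chain contains a C=C double bond, so the unsaturation ending is -ene.
The numbering direction is chosen so that the aldehyde carbon is C-1 by definition.
That gives the double bond between C-3 and C-4; methyl groups at C-3 and C-5.
The name is 3,5-dimethylhept-3-enal.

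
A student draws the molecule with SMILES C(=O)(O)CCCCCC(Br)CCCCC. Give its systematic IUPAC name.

7-bromododecanoic acid

Counting along the main chain through the –COOH group gives 12 carbons: the parent is dodecane.
The highest-priority functional group is a carboxylic acid (terminal –COOH), so the name ends in -oic acid.
The numbering direction is chosen so that the carboxylic acid carbon is C-1 by definition.
This places a bromo group at C-7.
The name is 7-bromododecanoic acid.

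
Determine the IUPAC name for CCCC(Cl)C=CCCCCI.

The longest chain bearing the multiple bond is 10 carbons long (decane).
There is one C=C double bond, indicated by the ending -ene.
Number the chain so that the substituent locant set {1,7} is lower than {4,10} at the first point of difference.
With this numbering: the double bond between C-5 and C-6; a chloro group at C-7; an iodo group at C-1.
The substituents are ordered alphabetically, ignoring any di-/tri- multipliers.
The name is 7-chloro-1-iododec-5-ene.

7-chloro-1-iododec-5-ene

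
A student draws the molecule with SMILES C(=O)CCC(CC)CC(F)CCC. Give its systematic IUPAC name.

4-ethyl-6-fluorononanal

Counting along the main chain through the –CHO group gives 9 carbons: the parent is nonane.
The principal characteristic group is an aldehyde (terminal –CHO), named with the suffix -al.
The numbering direction is chosen so that the aldehyde carbon is C-1 by definition.
That gives an ethyl group at C-4; a fluoro group at C-6.
Prefixes are listed alphabetically: ethyl, fluoro.
The name is 4-ethyl-6-fluorononanal.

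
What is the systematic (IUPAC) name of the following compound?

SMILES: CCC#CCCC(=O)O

hept-4-ynoic acid

The longest chain bearing the –COOH group and the multiple bond is 7 carbons long (heptane).
The principal characteristic group is a carboxylic acid (terminal –COOH), named with the suffix -oic acid.
There is one C≡C triple bond, indicated by the ending -yne.
Choose the numbering such that the carboxylic acid carbon is C-1 by definition.
That gives the triple bond between C-4 and C-5.
Assembling the pieces gives hept-4-ynoic acid.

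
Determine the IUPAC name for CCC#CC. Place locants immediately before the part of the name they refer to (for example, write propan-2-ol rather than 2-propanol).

pent-2-yne

Counting along the main chain through the multiple bond gives 5 carbons: the parent is pentane.
A C≡C triple bond in the chain gives the infix -yne-.
Choose the numbering such that numbering from this end puts the triple bond at C-2 rather than C-3.
With this numbering: the triple bond between C-2 and C-3.
Assembling the pieces gives pent-2-yne.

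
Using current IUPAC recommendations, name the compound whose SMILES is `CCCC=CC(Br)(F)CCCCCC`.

The longest carbon chain that includes the multiple bond has 12 carbons, so the parent hydride is dodecane.
There is one C=C double bond, indicated by the ending -ene.
Number the chain so that numbering from this end puts the double bond at C-4 rather than C-8.
This places the double bond between C-4 and C-5; a bromo group at C-6; a fluoro group at C-6.
The substituents are ordered alphabetically, ignoring any di-/tri- multipliers.
Assembling the pieces gives 6-bromo-6-fluorododec-4-ene.

6-bromo-6-fluorododec-4-ene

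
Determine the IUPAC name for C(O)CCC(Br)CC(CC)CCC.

The longest carbon chain that includes the –OH group has 9 carbons, so the parent hydride is nonane.
The principal characteristic group is an alcohol (–OH), named with the suffix -ol.
Choose the numbering such that numbering from this end puts the hydroxyl group at C-1 rather than C-9.
This places the hydroxyl at C-1; a bromo group at C-4; an ethyl group at C-6.
Substituent prefixes are cited in alphabetical order (multiplying prefixes like di-/tri- are ignored for ordering).
Putting it together: 4-bromo-6-ethylnonan-1-ol.

4-bromo-6-ethylnonan-1-ol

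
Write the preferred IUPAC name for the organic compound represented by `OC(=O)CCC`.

Counting along the main chain through the –COOH group gives 4 carbons: the parent is butane.
A carboxylic acid (terminal –COOH) is the principal characteristic group, giving the suffix -oic acid.
Number the chain so that the carboxylic acid carbon is C-1 by definition.
Assembling the pieces gives butanoic acid.

butanoic acid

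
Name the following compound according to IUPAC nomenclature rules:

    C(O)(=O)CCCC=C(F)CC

Counting along the main chain through the –COOH group and the multiple bond gives 8 carbons: the parent is octane.
A carboxylic acid (terminal –COOH) is the principal characteristic group, giving the suffix -oic acid.
The chain contains a C=C double bond, so the unsaturation ending is -ene.
Number the chain so that the carboxylic acid carbon is C-1 by definition.
With this numbering: the double bond between C-5 and C-6; a fluoro group at C-6.
Putting it together: 6-fluorooct-5-enoic acid.

6-fluorooct-5-enoic acid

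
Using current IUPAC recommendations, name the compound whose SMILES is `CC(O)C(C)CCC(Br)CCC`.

6-bromo-3-methylnonan-2-ol

The longest chain bearing the –OH group is 9 carbons long (nonane).
An alcohol (–OH) is the principal characteristic group, giving the suffix -ol.
Number the chain so that numbering from this end puts the hydroxyl group at C-2 rather than C-8.
This places the hydroxyl at C-2; a bromo group at C-6; a methyl group at C-3.
Substituent prefixes are cited in alphabetical order (multiplying prefixes like di-/tri- are ignored for ordering).
The name is 6-bromo-3-methylnonan-2-ol.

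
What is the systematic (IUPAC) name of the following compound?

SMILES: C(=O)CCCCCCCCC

decanal

The longest carbon chain that includes the –CHO group has 10 carbons, so the parent hydride is decane.
The highest-priority functional group is an aldehyde (terminal –CHO), so the name ends in -al.
Choose the numbering such that the aldehyde carbon is C-1 by definition.
The name is decanal.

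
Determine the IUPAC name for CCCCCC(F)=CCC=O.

The longest carbon chain that includes the –CHO group and the multiple bond has 9 carbons, so the parent hydride is nonane.
An aldehyde (terminal –CHO) is the principal characteristic group, giving the suffix -al.
A C=C double bond in the chain gives the infix -ene-.
Choose the numbering such that the aldehyde carbon is C-1 by definition.
This places the double bond between C-3 and C-4; a fluoro group at C-4.
The name is 4-fluoronon-3-enal.

4-fluoronon-3-enal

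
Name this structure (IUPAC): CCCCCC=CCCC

The longest carbon chain that includes the multiple bond has 10 carbons, so the parent hydride is decane.
There is one C=C double bond, indicated by the ending -ene.
The numbering direction is chosen so that numbering from this end puts the double bond at C-4 rather than C-6.
This places the double bond between C-4 and C-5.
The name is dec-4-ene.

dec-4-ene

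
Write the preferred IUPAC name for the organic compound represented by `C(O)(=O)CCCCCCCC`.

The longest carbon chain that includes the –COOH group has 9 carbons, so the parent hydride is nonane.
The principal characteristic group is a carboxylic acid (terminal –COOH), named with the suffix -oic acid.
Number the chain so that the carboxylic acid carbon is C-1 by definition.
Putting it together: nonanoic acid.

nonanoic acid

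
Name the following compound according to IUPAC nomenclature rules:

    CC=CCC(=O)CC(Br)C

The longest chain bearing the carbonyl and the multiple bond is 8 carbons long (octane).
The principal characteristic group is a ketone (C=O on an internal carbon), named with the suffix -one.
There is one C=C double bond, indicated by the ending -ene.
The numbering direction is chosen so that numbering from this end puts the carbonyl group at C-4 rather than C-5.
With this numbering: the carbonyl at C-4; the double bond between C-6 and C-7; a bromo group at C-2.
The name is 2-bromooct-6-en-4-one.

2-bromooct-6-en-4-one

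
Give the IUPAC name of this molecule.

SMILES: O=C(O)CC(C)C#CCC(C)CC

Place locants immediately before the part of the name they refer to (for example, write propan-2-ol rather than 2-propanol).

The longest chain bearing the –COOH group and the multiple bond is 9 carbons long (nonane).
The principal characteristic group is a carboxylic acid (terminal –COOH), named with the suffix -oic acid.
There is one C≡C triple bond, indicated by the ending -yne.
The numbering direction is chosen so that the carboxylic acid carbon is C-1 by definition.
That gives the triple bond between C-4 and C-5; methyl groups at C-3 and C-7.
Putting it together: 3,7-dimethylnon-4-ynoic acid.

3,7-dimethylnon-4-ynoic acid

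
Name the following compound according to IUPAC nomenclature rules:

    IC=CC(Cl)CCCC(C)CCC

3-chloro-1-iodo-7-methyldec-1-ene

The longest chain bearing the multiple bond is 10 carbons long (decane).
A C=C double bond in the chain gives the infix -ene-.
The numbering direction is chosen so that numbering from this end puts the double bond at C-1 rather than C-9.
This places the double bond between C-1 and C-2; a chloro group at C-3; an iodo group at C-1; a methyl group at C-7.
Prefixes are listed alphabetically: chloro, iodo, methyl.
The name is 3-chloro-1-iodo-7-methyldec-1-ene.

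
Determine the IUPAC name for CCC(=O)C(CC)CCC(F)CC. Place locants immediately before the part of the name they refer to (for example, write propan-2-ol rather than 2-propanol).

The longest chain bearing the carbonyl is 9 carbons long (nonane).
The principal characteristic group is a ketone (C=O on an internal carbon), named with the suffix -one.
The numbering direction is chosen so that numbering from this end puts the carbonyl group at C-3 rather than C-7.
That gives the carbonyl at C-3; an ethyl group at C-4; a fluoro group at C-7.
Prefixes are listed alphabetically: ethyl, fluoro.
The name is 4-ethyl-7-fluorononan-3-one.

4-ethyl-7-fluorononan-3-one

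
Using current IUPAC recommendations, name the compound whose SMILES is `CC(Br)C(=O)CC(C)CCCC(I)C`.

Counting along the main chain through the carbonyl gives 10 carbons: the parent is decane.
A ketone (C=O on an internal carbon) is the principal characteristic group, giving the suffix -one.
The numbering direction is chosen so that numbering from this end puts the carbonyl group at C-3 rather than C-8.
That gives the carbonyl at C-3; a bromo group at C-2; an iodo group at C-9; a methyl group at C-5.
Prefixes are listed alphabetically: bromo, iodo, methyl.
Putting it together: 2-bromo-9-iodo-5-methyldecan-3-one.

2-bromo-9-iodo-5-methyldecan-3-one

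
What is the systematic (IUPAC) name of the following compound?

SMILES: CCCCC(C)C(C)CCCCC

5,6-dimethylundecane

The longest continuous carbon chain has 11 atoms, so the parent hydride is undecane.
Number the chain so that the substituent locant set {5,6} is lower than {6,7} at the first point of difference.
With this numbering: methyl groups at C-5 and C-6.
Putting it together: 5,6-dimethylundecane.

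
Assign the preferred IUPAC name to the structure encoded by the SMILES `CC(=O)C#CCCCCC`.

non-3-yn-2-one

The longest chain bearing the carbonyl and the multiple bond is 9 carbons long (nonane).
The highest-priority functional group is a ketone (C=O on an internal carbon), so the name ends in -one.
A C≡C triple bond in the chain gives the infix -yne-.
Number the chain so that numbering from this end puts the carbonyl group at C-2 rather than C-8.
That gives the carbonyl at C-2; the triple bond between C-3 and C-4.
Putting it together: non-3-yn-2-one.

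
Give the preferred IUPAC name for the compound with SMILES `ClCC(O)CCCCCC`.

The longest chain bearing the –OH group is 8 carbons long (octane).
An alcohol (–OH) is the principal characteristic group, giving the suffix -ol.
The numbering direction is chosen so that numbering from this end puts the hydroxyl group at C-2 rather than C-7.
That gives the hydroxyl at C-2; a chloro group at C-1.
Putting it together: 1-chlorooctan-2-ol.

1-chlorooctan-2-ol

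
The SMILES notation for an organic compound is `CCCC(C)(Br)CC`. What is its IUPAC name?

The longest continuous carbon chain has 6 atoms, so the parent hydride is hexane.
The numbering direction is chosen so that the substituent locant set {3,3} is lower than {4,4} at the first point of difference.
With this numbering: a bromo group at C-3; a methyl group at C-3.
Substituent prefixes are cited in alphabetical order (multiplying prefixes like di-/tri- are ignored for ordering).
Assembling the pieces gives 3-bromo-3-methylhexane.

3-bromo-3-methylhexane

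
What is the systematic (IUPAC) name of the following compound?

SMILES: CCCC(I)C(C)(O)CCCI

1,5-diiodo-4-methyloctan-4-ol

The longest carbon chain that includes the –OH group has 8 carbons, so the parent hydride is octane.
The principal characteristic group is an alcohol (–OH), named with the suffix -ol.
The numbering direction is chosen so that numbering from this end puts the hydroxyl group at C-4 rather than C-5.
This places the hydroxyl at C-4; iodo groups at C-1 and C-5; a methyl group at C-4.
The substituents are ordered alphabetically, ignoring any di-/tri- multipliers.
Putting it together: 1,5-diiodo-4-methyloctan-4-ol.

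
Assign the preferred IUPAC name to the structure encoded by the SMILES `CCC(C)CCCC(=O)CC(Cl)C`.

2-chloro-8-methyldecan-4-one

The longest carbon chain that includes the carbonyl has 10 carbons, so the parent hydride is decane.
The principal characteristic group is a ketone (C=O on an internal carbon), named with the suffix -one.
Number the chain so that numbering from this end puts the carbonyl group at C-4 rather than C-7.
With this numbering: the carbonyl at C-4; a chloro group at C-2; a methyl group at C-8.
Prefixes are listed alphabetically: chloro, methyl.
Putting it together: 2-chloro-8-methyldecan-4-one.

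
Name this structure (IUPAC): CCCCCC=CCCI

Counting along the main chain through the multiple bond gives 9 carbons: the parent is nonane.
The chain contains a C=C double bond, so the unsaturation ending is -ene.
Choose the numbering such that numbering from this end puts the double bond at C-3 rather than C-6.
This places the double bond between C-3 and C-4; an iodo group at C-1.
Assembling the pieces gives 1-iodonon-3-ene.

1-iodonon-3-ene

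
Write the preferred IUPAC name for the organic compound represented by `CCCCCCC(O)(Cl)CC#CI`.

4-chloro-1-iododec-1-yn-4-ol

The longest carbon chain that includes the –OH group and the multiple bond has 10 carbons, so the parent hydride is decane.
The principal characteristic group is an alcohol (–OH), named with the suffix -ol.
A C≡C triple bond in the chain gives the infix -yne-.
Choose the numbering such that numbering from this end puts the hydroxyl group at C-4 rather than C-7.
With this numbering: the hydroxyl at C-4; the triple bond between C-1 and C-2; a chloro group at C-4; an iodo group at C-1.
The substituents are ordered alphabetically, ignoring any di-/tri- multipliers.
Putting it together: 4-chloro-1-iododec-1-yn-4-ol.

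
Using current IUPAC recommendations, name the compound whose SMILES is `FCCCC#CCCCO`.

8-fluorooct-4-yn-1-ol

Counting along the main chain through the –OH group and the multiple bond gives 8 carbons: the parent is octane.
The highest-priority functional group is an alcohol (–OH), so the name ends in -ol.
The chain contains a C≡C triple bond, so the unsaturation ending is -yne.
The numbering direction is chosen so that numbering from this end puts the hydroxyl group at C-1 rather than C-8.
This places the hydroxyl at C-1; the triple bond between C-4 and C-5; a fluoro group at C-8.
Putting it together: 8-fluorooct-4-yn-1-ol.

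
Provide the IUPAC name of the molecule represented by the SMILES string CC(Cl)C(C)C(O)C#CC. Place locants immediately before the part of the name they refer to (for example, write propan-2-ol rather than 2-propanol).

6-chloro-5-methylhept-2-yn-4-ol

The longest chain bearing the –OH group and the multiple bond is 7 carbons long (heptane).
The highest-priority functional group is an alcohol (–OH), so the name ends in -ol.
There is one C≡C triple bond, indicated by the ending -yne.
The numbering direction is chosen so that numbering from this end puts the triple bond at C-2 rather than C-5.
That gives the hydroxyl at C-4; the triple bond between C-2 and C-3; a chloro group at C-6; a methyl group at C-5.
The substituents are ordered alphabetically, ignoring any di-/tri- multipliers.
Putting it together: 6-chloro-5-methylhept-2-yn-4-ol.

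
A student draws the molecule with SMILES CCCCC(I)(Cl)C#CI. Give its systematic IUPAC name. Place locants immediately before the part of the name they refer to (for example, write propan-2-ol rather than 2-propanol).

3-chloro-1,3-diiodohept-1-yne

The longest carbon chain that includes the multiple bond has 7 carbons, so the parent hydride is heptane.
There is one C≡C triple bond, indicated by the ending -yne.
Number the chain so that numbering from this end puts the triple bond at C-1 rather than C-6.
That gives the triple bond between C-1 and C-2; a chloro group at C-3; iodo groups at C-1 and C-3.
Substituent prefixes are cited in alphabetical order (multiplying prefixes like di-/tri- are ignored for ordering).
Putting it together: 3-chloro-1,3-diiodohept-1-yne.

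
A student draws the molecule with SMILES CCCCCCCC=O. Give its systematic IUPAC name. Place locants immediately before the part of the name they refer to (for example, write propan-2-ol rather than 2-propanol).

Counting along the main chain through the –CHO group gives 8 carbons: the parent is octane.
The highest-priority functional group is an aldehyde (terminal –CHO), so the name ends in -al.
Number the chain so that the aldehyde carbon is C-1 by definition.
Putting it together: octanal.

octanal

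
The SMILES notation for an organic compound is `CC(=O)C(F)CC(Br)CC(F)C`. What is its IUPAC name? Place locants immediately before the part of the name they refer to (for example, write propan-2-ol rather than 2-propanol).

5-bromo-3,7-difluorooctan-2-one

The longest carbon chain that includes the carbonyl has 8 carbons, so the parent hydride is octane.
A ketone (C=O on an internal carbon) is the principal characteristic group, giving the suffix -one.
Number the chain so that numbering from this end puts the carbonyl group at C-2 rather than C-7.
That gives the carbonyl at C-2; a bromo group at C-5; fluoro groups at C-3 and C-7.
The substituents are ordered alphabetically, ignoring any di-/tri- multipliers.
Assembling the pieces gives 5-bromo-3,7-difluorooctan-2-one.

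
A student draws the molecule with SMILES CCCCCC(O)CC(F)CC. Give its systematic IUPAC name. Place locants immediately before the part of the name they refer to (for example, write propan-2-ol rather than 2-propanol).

The longest chain bearing the –OH group is 10 carbons long (decane).
An alcohol (–OH) is the principal characteristic group, giving the suffix -ol.
Choose the numbering such that numbering from this end puts the hydroxyl group at C-5 rather than C-6.
This places the hydroxyl at C-5; a fluoro group at C-3.
Putting it together: 3-fluorodecan-5-ol.

3-fluorodecan-5-ol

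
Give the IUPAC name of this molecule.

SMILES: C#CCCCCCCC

Counting along the main chain through the multiple bond gives 9 carbons: the parent is nonane.
The chain contains a C≡C triple bond, so the unsaturation ending is -yne.
Choose the numbering such that numbering from this end puts the triple bond at C-1 rather than C-8.
That gives the triple bond between C-1 and C-2.
Putting it together: non-1-yne.

non-1-yne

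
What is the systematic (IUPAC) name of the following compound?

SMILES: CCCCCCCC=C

The longest carbon chain that includes the multiple bond has 9 carbons, so the parent hydride is nonane.
A C=C double bond in the chain gives the infix -ene-.
The numbering direction is chosen so that numbering from this end puts the double bond at C-1 rather than C-8.
That gives the double bond between C-1 and C-2.
Putting it together: non-1-ene.

non-1-ene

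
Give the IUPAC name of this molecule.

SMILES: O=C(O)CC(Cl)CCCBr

6-bromo-3-chlorohexanoic acid

The longest carbon chain that includes the –COOH group has 6 carbons, so the parent hydride is hexane.
A carboxylic acid (terminal –COOH) is the principal characteristic group, giving the suffix -oic acid.
Number the chain so that the carboxylic acid carbon is C-1 by definition.
This places a bromo group at C-6; a chloro group at C-3.
Substituent prefixes are cited in alphabetical order (multiplying prefixes like di-/tri- are ignored for ordering).
Putting it together: 6-bromo-3-chlorohexanoic acid.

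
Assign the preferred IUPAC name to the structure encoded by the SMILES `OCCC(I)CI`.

The longest chain bearing the –OH group is 4 carbons long (butane).
An alcohol (–OH) is the principal characteristic group, giving the suffix -ol.
The numbering direction is chosen so that numbering from this end puts the hydroxyl group at C-1 rather than C-4.
That gives the hydroxyl at C-1; iodo groups at C-3 and C-4.
The name is 3,4-diiodobutan-1-ol.

3,4-diiodobutan-1-ol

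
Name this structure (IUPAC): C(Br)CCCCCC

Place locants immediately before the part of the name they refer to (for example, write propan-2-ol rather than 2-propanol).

1-bromoheptane

The longest continuous carbon chain has 7 atoms, so the parent hydride is heptane.
The numbering direction is chosen so that the substituent locant set {1} is lower than {7} at the first point of difference.
That gives a bromo group at C-1.
The name is 1-bromoheptane.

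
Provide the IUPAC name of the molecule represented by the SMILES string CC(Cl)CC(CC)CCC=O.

The longest chain bearing the –CHO group is 7 carbons long (heptane).
The highest-priority functional group is an aldehyde (terminal –CHO), so the name ends in -al.
The numbering direction is chosen so that the aldehyde carbon is C-1 by definition.
This places a chloro group at C-6; an ethyl group at C-4.
Substituent prefixes are cited in alphabetical order (multiplying prefixes like di-/tri- are ignored for ordering).
The name is 6-chloro-4-ethylheptanal.

6-chloro-4-ethylheptanal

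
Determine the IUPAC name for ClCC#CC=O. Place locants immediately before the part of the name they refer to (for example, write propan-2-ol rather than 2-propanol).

4-chlorobut-2-ynal

Counting along the main chain through the –CHO group and the multiple bond gives 4 carbons: the parent is butane.
The principal characteristic group is an aldehyde (terminal –CHO), named with the suffix -al.
The chain contains a C≡C triple bond, so the unsaturation ending is -yne.
Choose the numbering such that the aldehyde carbon is C-1 by definition.
With this numbering: the triple bond between C-2 and C-3; a chloro group at C-4.
The name is 4-chlorobut-2-ynal.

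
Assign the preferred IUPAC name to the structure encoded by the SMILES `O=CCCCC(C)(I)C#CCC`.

5-iodo-5-methylnon-6-ynal

The longest carbon chain that includes the –CHO group and the multiple bond has 9 carbons, so the parent hydride is nonane.
The highest-priority functional group is an aldehyde (terminal –CHO), so the name ends in -al.
A C≡C triple bond in the chain gives the infix -yne-.
The numbering direction is chosen so that the aldehyde carbon is C-1 by definition.
With this numbering: the triple bond between C-6 and C-7; an iodo group at C-5; a methyl group at C-5.
The substituents are ordered alphabetically, ignoring any di-/tri- multipliers.
Putting it together: 5-iodo-5-methylnon-6-ynal.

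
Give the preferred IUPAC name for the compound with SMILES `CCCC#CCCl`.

1-chlorohex-2-yne

Counting along the main chain through the multiple bond gives 6 carbons: the parent is hexane.
A C≡C triple bond in the chain gives the infix -yne-.
Number the chain so that numbering from this end puts the triple bond at C-2 rather than C-4.
This places the triple bond between C-2 and C-3; a chloro group at C-1.
Assembling the pieces gives 1-chlorohex-2-yne.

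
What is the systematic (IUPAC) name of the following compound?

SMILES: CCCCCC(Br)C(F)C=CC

Counting along the main chain through the multiple bond gives 10 carbons: the parent is decane.
There is one C=C double bond, indicated by the ending -ene.
Number the chain so that numbering from this end puts the double bond at C-2 rather than C-8.
That gives the double bond between C-2 and C-3; a bromo group at C-5; a fluoro group at C-4.
The substituents are ordered alphabetically, ignoring any di-/tri- multipliers.
Putting it together: 5-bromo-4-fluorodec-2-ene.

5-bromo-4-fluorodec-2-ene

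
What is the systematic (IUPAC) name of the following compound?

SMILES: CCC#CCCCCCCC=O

The longest carbon chain that includes the –CHO group and the multiple bond has 11 carbons, so the parent hydride is undecane.
The principal characteristic group is an aldehyde (terminal –CHO), named with the suffix -al.
There is one C≡C triple bond, indicated by the ending -yne.
Number the chain so that the aldehyde carbon is C-1 by definition.
With this numbering: the triple bond between C-8 and C-9.
The name is undec-8-ynal.

undec-8-ynal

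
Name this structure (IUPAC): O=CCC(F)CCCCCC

3-fluorononanal

Counting along the main chain through the –CHO group gives 9 carbons: the parent is nonane.
The principal characteristic group is an aldehyde (terminal –CHO), named with the suffix -al.
The numbering direction is chosen so that the aldehyde carbon is C-1 by definition.
With this numbering: a fluoro group at C-3.
Assembling the pieces gives 3-fluorononanal.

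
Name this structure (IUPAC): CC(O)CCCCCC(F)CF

8,9-difluorononan-2-ol

Counting along the main chain through the –OH group gives 9 carbons: the parent is nonane.
The highest-priority functional group is an alcohol (–OH), so the name ends in -ol.
The numbering direction is chosen so that numbering from this end puts the hydroxyl group at C-2 rather than C-8.
With this numbering: the hydroxyl at C-2; fluoro groups at C-8 and C-9.
The name is 8,9-difluorononan-2-ol.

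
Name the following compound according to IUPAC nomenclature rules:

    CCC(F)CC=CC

5-fluorohept-2-ene

Counting along the main chain through the multiple bond gives 7 carbons: the parent is heptane.
A C=C double bond in the chain gives the infix -ene-.
Choose the numbering such that numbering from this end puts the double bond at C-2 rather than C-5.
That gives the double bond between C-2 and C-3; a fluoro group at C-5.
Assembling the pieces gives 5-fluorohept-2-ene.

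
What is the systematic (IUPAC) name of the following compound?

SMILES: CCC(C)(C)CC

3,3-dimethylpentane

The parent chain contains 5 carbons (pentane).
Both numbering directions give the same locant set; either may be used.
With this numbering: two methyl groups at C-3.
Putting it together: 3,3-dimethylpentane.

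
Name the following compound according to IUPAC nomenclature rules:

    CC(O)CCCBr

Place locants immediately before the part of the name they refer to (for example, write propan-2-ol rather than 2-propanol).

5-bromopentan-2-ol

The longest chain bearing the –OH group is 5 carbons long (pentane).
The principal characteristic group is an alcohol (–OH), named with the suffix -ol.
Choose the numbering such that numbering from this end puts the hydroxyl group at C-2 rather than C-4.
That gives the hydroxyl at C-2; a bromo group at C-5.
The name is 5-bromopentan-2-ol.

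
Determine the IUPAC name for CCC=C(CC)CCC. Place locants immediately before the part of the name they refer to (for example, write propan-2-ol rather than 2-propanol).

The longest chain bearing the multiple bond is 7 carbons long (heptane).
The chain contains a C=C double bond, so the unsaturation ending is -ene.
Number the chain so that numbering from this end puts the double bond at C-3 rather than C-4.
With this numbering: the double bond between C-3 and C-4; an ethyl group at C-4.
The name is 4-ethylhept-3-ene.

4-ethylhept-3-ene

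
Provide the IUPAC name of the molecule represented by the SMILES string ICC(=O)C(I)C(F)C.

The longest chain bearing the carbonyl is 5 carbons long (pentane).
The highest-priority functional group is a ketone (C=O on an internal carbon), so the name ends in -one.
Number the chain so that numbering from this end puts the carbonyl group at C-2 rather than C-4.
That gives the carbonyl at C-2; a fluoro group at C-4; iodo groups at C-1 and C-3.
The substituents are ordered alphabetically, ignoring any di-/tri- multipliers.
Assembling the pieces gives 4-fluoro-1,3-diiodopentan-2-one.

4-fluoro-1,3-diiodopentan-2-one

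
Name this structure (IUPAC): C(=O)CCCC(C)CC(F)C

7-fluoro-5-methyloctanal

Counting along the main chain through the –CHO group gives 8 carbons: the parent is octane.
The principal characteristic group is an aldehyde (terminal –CHO), named with the suffix -al.
Number the chain so that the aldehyde carbon is C-1 by definition.
With this numbering: a fluoro group at C-7; a methyl group at C-5.
Prefixes are listed alphabetically: fluoro, methyl.
Assembling the pieces gives 7-fluoro-5-methyloctanal.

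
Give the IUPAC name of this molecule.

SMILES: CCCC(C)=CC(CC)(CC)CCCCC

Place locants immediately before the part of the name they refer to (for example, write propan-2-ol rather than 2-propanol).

Counting along the main chain through the multiple bond gives 11 carbons: the parent is undecane.
The chain contains a C=C double bond, so the unsaturation ending is -ene.
Choose the numbering such that numbering from this end puts the double bond at C-4 rather than C-7.
With this numbering: the double bond between C-4 and C-5; two ethyl groups at C-6; a methyl group at C-4.
Substituent prefixes are cited in alphabetical order (multiplying prefixes like di-/tri- are ignored for ordering).
Putting it together: 6,6-diethyl-4-methylundec-4-ene.

6,6-diethyl-4-methylundec-4-ene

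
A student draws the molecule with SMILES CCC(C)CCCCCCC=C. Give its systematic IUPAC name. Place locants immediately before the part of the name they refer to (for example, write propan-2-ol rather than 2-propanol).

The longest carbon chain that includes the multiple bond has 11 carbons, so the parent hydride is undecane.
The chain contains a C=C double bond, so the unsaturation ending is -ene.
Number the chain so that numbering from this end puts the double bond at C-1 rather than C-10.
With this numbering: the double bond between C-1 and C-2; a methyl group at C-9.
The name is 9-methylundec-1-ene.

9-methylundec-1-ene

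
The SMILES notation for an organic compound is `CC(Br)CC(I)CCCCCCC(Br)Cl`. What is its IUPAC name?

1,10-dibromo-1-chloro-8-iodoundecane

The longest continuous carbon chain has 11 atoms, so the parent hydride is undecane.
Number the chain so that the substituent locant set {1,1,8,10} is lower than {2,4,11,11} at the first point of difference.
That gives bromo groups at C-1 and C-10; a chloro group at C-1; an iodo group at C-8.
Substituent prefixes are cited in alphabetical order (multiplying prefixes like di-/tri- are ignored for ordering).
Assembling the pieces gives 1,10-dibromo-1-chloro-8-iodoundecane.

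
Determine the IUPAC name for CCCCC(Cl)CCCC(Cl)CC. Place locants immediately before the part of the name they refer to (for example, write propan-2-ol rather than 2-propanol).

The parent chain contains 11 carbons (undecane).
Choose the numbering such that the substituent locant set {3,7} is lower than {5,9} at the first point of difference.
That gives chloro groups at C-3 and C-7.
The name is 3,7-dichloroundecane.

3,7-dichloroundecane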